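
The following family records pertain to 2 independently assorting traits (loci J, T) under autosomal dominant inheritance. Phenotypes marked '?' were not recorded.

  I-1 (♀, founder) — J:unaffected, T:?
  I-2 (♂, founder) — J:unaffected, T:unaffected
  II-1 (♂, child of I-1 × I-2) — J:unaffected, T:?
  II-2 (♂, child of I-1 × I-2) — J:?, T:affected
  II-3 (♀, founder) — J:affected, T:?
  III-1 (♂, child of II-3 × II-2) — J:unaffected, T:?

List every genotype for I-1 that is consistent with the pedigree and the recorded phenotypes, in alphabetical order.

I-1 ∈ {jj TT, jj Tt}

J/I-1 un ·: jj
J/I-2 un ·: jj
J/II-1 un I-1×I-2: jj
J/II-2 ? I-1×I-2: jj
J/II-3 aff ·: Jj
J/III-1 un II-3×II-2: jj
⇒ J over [I-1,I-2,II-1,II-2,II-3,III-1]: 1 consistent
T/I-1 ? ·: Tt|TT
T/I-2 un ·: tt
T/II-1 ? I-1×I-2: tt|Tt
T/II-2 aff I-1×I-2: Tt
T/II-3 ? ·: tt|Tt|TT
T/III-1 ? II-3×II-2: tt|Tt|TT
⇒ T over [I-1,I-2,II-1,II-2,II-3,III-1]: 21 consistent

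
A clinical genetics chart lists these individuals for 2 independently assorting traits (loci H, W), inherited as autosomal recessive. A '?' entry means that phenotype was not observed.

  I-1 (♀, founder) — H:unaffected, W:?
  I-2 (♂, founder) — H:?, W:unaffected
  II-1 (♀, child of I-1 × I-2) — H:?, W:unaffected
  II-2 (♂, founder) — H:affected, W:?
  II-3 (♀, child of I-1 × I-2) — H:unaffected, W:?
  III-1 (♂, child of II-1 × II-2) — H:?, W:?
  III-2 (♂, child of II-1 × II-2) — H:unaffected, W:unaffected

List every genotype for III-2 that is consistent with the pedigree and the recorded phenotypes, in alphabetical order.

H/I-1 un ·: HH|Hh
H/I-2 ? ·: HH|Hh|hh
H/II-1 ? I-1×I-2: HH|Hh
H/II-2 aff ·: hh
H/II-3 un I-1×I-2: HH|Hh
H/III-1 ? II-1×II-2: Hh|hh
H/III-2 un II-1×II-2: Hh
⇒ H over [I-1,I-2,II-1,II-2,II-3,III-1,III-2]: 23 consistent
W/I-1 ? ·: WW|Ww|ww
W/I-2 un ·: WW|Ww
W/II-1 un I-1×I-2: WW|Ww
W/II-2 ? ·: WW|Ww|ww
W/II-3 ? I-1×I-2: WW|Ww|ww
W/III-1 ? II-1×II-2: WW|Ww|ww
W/III-2 un II-1×II-2: WW|Ww
⇒ W over [I-1,I-2,II-1,II-2,II-3,III-1,III-2]: 168 consistent

III-2 ∈ {Hh WW, Hh Ww}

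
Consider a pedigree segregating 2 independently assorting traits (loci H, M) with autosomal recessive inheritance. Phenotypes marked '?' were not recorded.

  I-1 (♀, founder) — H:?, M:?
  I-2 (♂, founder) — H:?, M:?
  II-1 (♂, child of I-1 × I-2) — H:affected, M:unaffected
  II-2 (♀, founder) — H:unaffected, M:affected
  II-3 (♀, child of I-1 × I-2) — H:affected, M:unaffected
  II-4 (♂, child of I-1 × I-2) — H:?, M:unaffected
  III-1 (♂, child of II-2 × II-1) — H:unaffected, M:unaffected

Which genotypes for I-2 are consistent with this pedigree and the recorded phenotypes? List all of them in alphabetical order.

H/I-1 ? ·: Hh|hh
H/I-2 ? ·: Hh|hh
H/II-1 aff I-1×I-2: hh
H/II-2 un ·: HH|Hh
H/II-3 aff I-1×I-2: hh
H/II-4 ? I-1×I-2: HH|Hh|hh
H/III-1 un II-2×II-1: Hh
⇒ H over [I-1,I-2,II-1,II-2,II-3,II-4,III-1]: 16 consistent
M/I-1 ? ·: MM|Mm|mm
M/I-2 ? ·: MM|Mm|mm
M/II-1 un I-1×I-2: MM|Mm
M/II-2 aff ·: mm
M/II-3 un I-1×I-2: MM|Mm
M/II-4 un I-1×I-2: MM|Mm
M/III-1 un II-2×II-1: Mm
⇒ M over [I-1,I-2,II-1,II-2,II-3,II-4,III-1]: 29 consistent

I-2 ∈ {Hh MM, Hh Mm, Hh mm, hh MM, hh Mm, hh mm}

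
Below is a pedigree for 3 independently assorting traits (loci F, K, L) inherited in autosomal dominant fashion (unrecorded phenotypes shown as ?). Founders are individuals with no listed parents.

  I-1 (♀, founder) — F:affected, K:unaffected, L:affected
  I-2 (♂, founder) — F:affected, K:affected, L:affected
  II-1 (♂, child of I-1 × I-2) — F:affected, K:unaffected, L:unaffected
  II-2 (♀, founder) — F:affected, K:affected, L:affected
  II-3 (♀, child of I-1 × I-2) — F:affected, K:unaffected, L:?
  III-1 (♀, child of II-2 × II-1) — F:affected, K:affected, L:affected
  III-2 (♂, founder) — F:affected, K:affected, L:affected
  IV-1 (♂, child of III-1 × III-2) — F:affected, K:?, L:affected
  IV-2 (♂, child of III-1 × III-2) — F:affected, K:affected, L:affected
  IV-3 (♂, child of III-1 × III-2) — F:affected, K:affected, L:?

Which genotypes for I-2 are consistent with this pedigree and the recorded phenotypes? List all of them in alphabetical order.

I-2 ∈ {FF Kk Ll, Ff Kk Ll}

F/I-1 aff ·: Ff|FF
F/I-2 aff ·: Ff|FF
F/II-1 aff I-1×I-2: Ff|FF
F/II-2 aff ·: Ff|FF
F/II-3 aff I-1×I-2: Ff|FF
F/III-1 aff II-2×II-1: Ff|FF
F/III-2 aff ·: Ff|FF
F/IV-1 aff III-1×III-2: Ff|FF
F/IV-2 aff III-1×III-2: Ff|FF
F/IV-3 aff III-1×III-2: Ff|FF
⇒ F over [I-1,I-2,II-1,II-2,II-3,III-1,III-2,IV-1,IV-2,IV-3]: 538 consistent
K/I-1 un ·: kk
K/I-2 aff ·: Kk
K/II-1 un I-1×I-2: kk
K/II-2 aff ·: Kk|KK
K/II-3 un I-1×I-2: kk
K/III-1 aff II-2×II-1: Kk
K/III-2 aff ·: Kk|KK
K/IV-1 ? III-1×III-2: kk|Kk|KK
K/IV-2 aff III-1×III-2: Kk|KK
K/IV-3 aff III-1×III-2: Kk|KK
⇒ K over [I-1,I-2,II-1,II-2,II-3,III-1,III-2,IV-1,IV-2,IV-3]: 40 consistent
L/I-1 aff ·: Ll
L/I-2 aff ·: Ll
L/II-1 un I-1×I-2: ll
L/II-2 aff ·: Ll|LL
L/II-3 ? I-1×I-2: ll|Ll|LL
L/III-1 aff II-2×II-1: Ll
L/III-2 aff ·: Ll|LL
L/IV-1 aff III-1×III-2: Ll|LL
L/IV-2 aff III-1×III-2: Ll|LL
L/IV-3 ? III-1×III-2: ll|Ll|LL
⇒ L over [I-1,I-2,II-1,II-2,II-3,III-1,III-2,IV-1,IV-2,IV-3]: 120 consistent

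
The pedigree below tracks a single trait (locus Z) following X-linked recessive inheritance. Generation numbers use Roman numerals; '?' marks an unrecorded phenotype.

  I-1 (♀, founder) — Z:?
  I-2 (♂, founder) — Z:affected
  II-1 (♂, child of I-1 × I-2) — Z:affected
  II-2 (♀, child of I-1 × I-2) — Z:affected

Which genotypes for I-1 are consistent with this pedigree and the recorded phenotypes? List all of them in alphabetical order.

Z/I-1 ? ·: X^ZX^z|X^zX^z
Z/I-2 aff ·: X^zY
Z/II-1 aff I-1×I-2: X^zY
Z/II-2 aff I-1×I-2: X^zX^z
⇒ Z over [I-1,I-2,II-1,II-2]: 2 consistent

I-1 ∈ {X^ZX^z, X^zX^z}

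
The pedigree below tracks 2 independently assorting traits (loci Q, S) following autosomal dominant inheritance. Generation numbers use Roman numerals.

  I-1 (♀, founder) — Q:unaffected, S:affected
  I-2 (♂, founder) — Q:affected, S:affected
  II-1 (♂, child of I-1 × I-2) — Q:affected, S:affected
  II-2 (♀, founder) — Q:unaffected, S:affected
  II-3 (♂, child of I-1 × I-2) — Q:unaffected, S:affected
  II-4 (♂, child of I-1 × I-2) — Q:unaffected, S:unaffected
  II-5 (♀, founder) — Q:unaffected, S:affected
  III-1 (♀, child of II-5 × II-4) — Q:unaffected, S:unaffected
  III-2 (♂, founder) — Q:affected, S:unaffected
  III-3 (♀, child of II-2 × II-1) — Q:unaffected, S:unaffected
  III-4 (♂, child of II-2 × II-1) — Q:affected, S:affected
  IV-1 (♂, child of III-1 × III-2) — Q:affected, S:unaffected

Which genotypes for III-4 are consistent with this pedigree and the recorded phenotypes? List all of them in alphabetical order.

Q/I-1 un ·: qq
Q/I-2 aff ·: Qq
Q/II-1 aff I-1×I-2: Qq
Q/II-2 un ·: qq
Q/II-3 un I-1×I-2: qq
Q/II-4 un I-1×I-2: qq
Q/II-5 un ·: qq
Q/III-1 un II-5×II-4: qq
Q/III-2 aff ·: Qq|QQ
Q/III-3 un II-2×II-1: qq
Q/III-4 aff II-2×II-1: Qq
Q/IV-1 aff III-1×III-2: Qq
⇒ Q over [I-1,I-2,II-1,II-2,II-3,II-4,II-5,III-1,III-2,III-3,III-4,IV-1]: 2 consistent
S/I-1 aff ·: Ss
S/I-2 aff ·: Ss
S/II-1 aff I-1×I-2: Ss
S/II-2 aff ·: Ss
S/II-3 aff I-1×I-2: Ss|SS
S/II-4 un I-1×I-2: ss
S/II-5 aff ·: Ss
S/III-1 un II-5×II-4: ss
S/III-2 un ·: ss
S/III-3 un II-2×II-1: ss
S/III-4 aff II-2×II-1: Ss|SS
S/IV-1 un III-1×III-2: ss
⇒ S over [I-1,I-2,II-1,II-2,II-3,II-4,II-5,III-1,III-2,III-3,III-4,IV-1]: 4 consistent

III-4 ∈ {Qq SS, Qq Ss}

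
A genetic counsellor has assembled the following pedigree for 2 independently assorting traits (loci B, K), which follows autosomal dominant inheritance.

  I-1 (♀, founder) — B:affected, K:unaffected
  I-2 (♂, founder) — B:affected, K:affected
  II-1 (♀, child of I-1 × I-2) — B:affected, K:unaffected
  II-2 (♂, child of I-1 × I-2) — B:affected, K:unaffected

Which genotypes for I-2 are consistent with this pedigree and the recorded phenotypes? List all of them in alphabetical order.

B/I-1 aff ·: Bb|BB
B/I-2 aff ·: Bb|BB
B/II-1 aff I-1×I-2: Bb|BB
B/II-2 aff I-1×I-2: Bb|BB
⇒ B over [I-1,I-2,II-1,II-2]: 13 consistent
K/I-1 un ·: kk
K/I-2 aff ·: Kk
K/II-1 un I-1×I-2: kk
K/II-2 un I-1×I-2: kk
⇒ K over [I-1,I-2,II-1,II-2]: 1 consistent

I-2 ∈ {BB Kk, Bb Kk}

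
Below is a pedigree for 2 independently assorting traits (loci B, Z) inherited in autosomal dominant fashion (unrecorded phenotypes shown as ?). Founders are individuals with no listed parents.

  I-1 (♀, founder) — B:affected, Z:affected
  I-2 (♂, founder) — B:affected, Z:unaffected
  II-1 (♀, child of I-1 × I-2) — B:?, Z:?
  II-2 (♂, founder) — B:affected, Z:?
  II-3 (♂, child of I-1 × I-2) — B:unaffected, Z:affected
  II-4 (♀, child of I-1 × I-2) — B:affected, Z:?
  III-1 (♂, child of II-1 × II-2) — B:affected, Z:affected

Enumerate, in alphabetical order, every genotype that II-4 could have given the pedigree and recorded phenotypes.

II-4 ∈ {BB Zz, BB zz, Bb Zz, Bb zz}

B/I-1 aff ·: Bb
B/I-2 aff ·: Bb
B/II-1 ? I-1×I-2: bb|Bb|BB
B/II-2 aff ·: Bb|BB
B/II-3 un I-1×I-2: bb
B/II-4 aff I-1×I-2: Bb|BB
B/III-1 aff II-1×II-2: Bb|BB
⇒ B over [I-1,I-2,II-1,II-2,II-3,II-4,III-1]: 18 consistent
Z/I-1 aff ·: Zz|ZZ
Z/I-2 un ·: zz
Z/II-1 ? I-1×I-2: zz|Zz
Z/II-2 ? ·: zz|Zz|ZZ
Z/II-3 aff I-1×I-2: Zz
Z/II-4 ? I-1×I-2: zz|Zz
Z/III-1 aff II-1×II-2: Zz|ZZ
⇒ Z over [I-1,I-2,II-1,II-2,II-3,II-4,III-1]: 19 consistent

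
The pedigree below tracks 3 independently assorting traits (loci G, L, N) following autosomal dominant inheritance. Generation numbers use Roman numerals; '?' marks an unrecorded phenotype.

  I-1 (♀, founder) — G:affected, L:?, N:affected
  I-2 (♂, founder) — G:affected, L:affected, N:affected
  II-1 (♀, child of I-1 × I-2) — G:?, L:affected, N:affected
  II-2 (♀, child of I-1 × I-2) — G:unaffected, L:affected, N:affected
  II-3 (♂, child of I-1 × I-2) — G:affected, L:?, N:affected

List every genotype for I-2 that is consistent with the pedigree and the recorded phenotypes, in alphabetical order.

G/I-1 aff ·: Gg
G/I-2 aff ·: Gg
G/II-1 ? I-1×I-2: gg|Gg|GG
G/II-2 un I-1×I-2: gg
G/II-3 aff I-1×I-2: Gg|GG
⇒ G over [I-1,I-2,II-1,II-2,II-3]: 6 consistent
L/I-1 ? ·: ll|Ll|LL
L/I-2 aff ·: Ll|LL
L/II-1 aff I-1×I-2: Ll|LL
L/II-2 aff I-1×I-2: Ll|LL
L/II-3 ? I-1×I-2: ll|Ll|LL
⇒ L over [I-1,I-2,II-1,II-2,II-3]: 32 consistent
N/I-1 aff ·: Nn|NN
N/I-2 aff ·: Nn|NN
N/II-1 aff I-1×I-2: Nn|NN
N/II-2 aff I-1×I-2: Nn|NN
N/II-3 aff I-1×I-2: Nn|NN
⇒ N over [I-1,I-2,II-1,II-2,II-3]: 25 consistent

I-2 ∈ {Gg LL NN, Gg LL Nn, Gg Ll NN, Gg Ll Nn}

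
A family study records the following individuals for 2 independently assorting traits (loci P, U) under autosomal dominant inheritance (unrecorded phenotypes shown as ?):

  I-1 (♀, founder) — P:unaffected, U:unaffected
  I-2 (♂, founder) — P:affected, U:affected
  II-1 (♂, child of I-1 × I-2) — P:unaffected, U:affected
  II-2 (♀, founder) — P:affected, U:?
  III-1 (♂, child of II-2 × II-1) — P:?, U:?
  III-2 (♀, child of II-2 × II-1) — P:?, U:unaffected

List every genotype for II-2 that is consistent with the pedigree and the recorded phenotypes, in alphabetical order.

II-2 ∈ {PP Uu, PP uu, Pp Uu, Pp uu}

P/I-1 un ·: pp
P/I-2 aff ·: Pp
P/II-1 un I-1×I-2: pp
P/II-2 aff ·: Pp|PP
P/III-1 ? II-2×II-1: pp|Pp
P/III-2 ? II-2×II-1: pp|Pp
⇒ P over [I-1,I-2,II-1,II-2,III-1,III-2]: 5 consistent
U/I-1 un ·: uu
U/I-2 aff ·: Uu|UU
U/II-1 aff I-1×I-2: Uu
U/II-2 ? ·: uu|Uu
U/III-1 ? II-2×II-1: uu|Uu|UU
U/III-2 un II-2×II-1: uu
⇒ U over [I-1,I-2,II-1,II-2,III-1,III-2]: 10 consistent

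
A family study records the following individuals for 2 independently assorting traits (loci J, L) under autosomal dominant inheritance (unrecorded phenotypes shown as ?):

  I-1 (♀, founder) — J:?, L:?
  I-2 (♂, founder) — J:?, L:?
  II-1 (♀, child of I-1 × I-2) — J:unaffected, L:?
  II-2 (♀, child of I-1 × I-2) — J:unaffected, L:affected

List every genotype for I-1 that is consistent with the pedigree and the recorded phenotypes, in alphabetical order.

I-1 ∈ {Jj LL, Jj Ll, Jj ll, jj LL, jj Ll, jj ll}

J/I-1 ? ·: jj|Jj
J/I-2 ? ·: jj|Jj
J/II-1 un I-1×I-2: jj
J/II-2 un I-1×I-2: jj
⇒ J over [I-1,I-2,II-1,II-2]: 4 consistent
L/I-1 ? ·: ll|Ll|LL
L/I-2 ? ·: ll|Ll|LL
L/II-1 ? I-1×I-2: ll|Ll|LL
L/II-2 aff I-1×I-2: Ll|LL
⇒ L over [I-1,I-2,II-1,II-2]: 21 consistent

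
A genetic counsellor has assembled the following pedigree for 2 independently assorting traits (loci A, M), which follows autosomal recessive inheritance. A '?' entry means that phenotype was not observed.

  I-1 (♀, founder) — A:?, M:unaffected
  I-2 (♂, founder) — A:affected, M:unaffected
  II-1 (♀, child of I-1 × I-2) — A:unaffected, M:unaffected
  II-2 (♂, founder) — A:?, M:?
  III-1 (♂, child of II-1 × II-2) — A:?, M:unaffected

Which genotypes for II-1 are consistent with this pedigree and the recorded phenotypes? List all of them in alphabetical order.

II-1 ∈ {Aa MM, Aa Mm}

A/I-1 ? ·: AA|Aa
A/I-2 aff ·: aa
A/II-1 un I-1×I-2: Aa
A/II-2 ? ·: AA|Aa|aa
A/III-1 ? II-1×II-2: AA|Aa|aa
⇒ A over [I-1,I-2,II-1,II-2,III-1]: 14 consistent
M/I-1 un ·: MM|Mm
M/I-2 un ·: MM|Mm
M/II-1 un I-1×I-2: MM|Mm
M/II-2 ? ·: MM|Mm|mm
M/III-1 un II-1×II-2: MM|Mm
⇒ M over [I-1,I-2,II-1,II-2,III-1]: 31 consistent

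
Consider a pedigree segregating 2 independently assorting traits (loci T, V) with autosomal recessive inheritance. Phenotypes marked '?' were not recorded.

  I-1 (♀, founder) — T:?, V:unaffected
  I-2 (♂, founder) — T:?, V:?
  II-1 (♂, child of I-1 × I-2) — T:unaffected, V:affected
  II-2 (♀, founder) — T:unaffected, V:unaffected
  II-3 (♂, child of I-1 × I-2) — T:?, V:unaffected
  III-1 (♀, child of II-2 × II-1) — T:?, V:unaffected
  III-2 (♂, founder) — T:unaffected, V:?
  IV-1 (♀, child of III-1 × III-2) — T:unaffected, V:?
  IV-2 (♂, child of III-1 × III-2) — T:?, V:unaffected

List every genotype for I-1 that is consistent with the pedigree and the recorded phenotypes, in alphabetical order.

T/I-1 ? ·: TT|Tt|tt
T/I-2 ? ·: TT|Tt|tt
T/II-1 un I-1×I-2: TT|Tt
T/II-2 un ·: TT|Tt
T/II-3 ? I-1×I-2: TT|Tt|tt
T/III-1 ? II-2×II-1: TT|Tt|tt
T/III-2 un ·: TT|Tt
T/IV-1 un III-1×III-2: TT|Tt
T/IV-2 ? III-1×III-2: TT|Tt|tt
⇒ T over [I-1,I-2,II-1,II-2,II-3,III-1,III-2,IV-1,IV-2]: 589 consistent
V/I-1 un ·: Vv
V/I-2 ? ·: Vv|vv
V/II-1 aff I-1×I-2: vv
V/II-2 un ·: VV|Vv
V/II-3 un I-1×I-2: VV|Vv
V/III-1 un II-2×II-1: Vv
V/III-2 ? ·: VV|Vv|vv
V/IV-1 ? III-1×III-2: VV|Vv|vv
V/IV-2 un III-1×III-2: VV|Vv
⇒ V over [I-1,I-2,II-1,II-2,II-3,III-1,III-2,IV-1,IV-2]: 72 consistent

I-1 ∈ {TT Vv, Tt Vv, tt Vv}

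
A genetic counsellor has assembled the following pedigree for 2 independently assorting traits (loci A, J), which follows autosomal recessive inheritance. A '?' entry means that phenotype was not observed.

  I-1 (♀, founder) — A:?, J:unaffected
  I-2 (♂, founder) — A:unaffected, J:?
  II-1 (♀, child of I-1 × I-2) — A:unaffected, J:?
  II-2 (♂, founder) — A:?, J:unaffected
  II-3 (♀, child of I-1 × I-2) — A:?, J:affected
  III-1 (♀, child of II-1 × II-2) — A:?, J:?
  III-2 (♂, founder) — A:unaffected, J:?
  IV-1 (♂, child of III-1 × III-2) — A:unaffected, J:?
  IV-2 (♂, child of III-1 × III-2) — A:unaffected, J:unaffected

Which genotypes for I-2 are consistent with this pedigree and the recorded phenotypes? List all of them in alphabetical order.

I-2 ∈ {AA Jj, AA jj, Aa Jj, Aa jj}

A/I-1 ? ·: AA|Aa|aa
A/I-2 un ·: AA|Aa
A/II-1 un I-1×I-2: AA|Aa
A/II-2 ? ·: AA|Aa|aa
A/II-3 ? I-1×I-2: AA|Aa|aa
A/III-1 ? II-1×II-2: AA|Aa|aa
A/III-2 un ·: AA|Aa
A/IV-1 un III-1×III-2: AA|Aa
A/IV-2 un III-1×III-2: AA|Aa
⇒ A over [I-1,I-2,II-1,II-2,II-3,III-1,III-2,IV-1,IV-2]: 588 consistent
J/I-1 un ·: Jj
J/I-2 ? ·: Jj|jj
J/II-1 ? I-1×I-2: JJ|Jj|jj
J/II-2 un ·: JJ|Jj
J/II-3 aff I-1×I-2: jj
J/III-1 ? II-1×II-2: JJ|Jj|jj
J/III-2 ? ·: JJ|Jj|jj
J/IV-1 ? III-1×III-2: JJ|Jj|jj
J/IV-2 un III-1×III-2: JJ|Jj
⇒ J over [I-1,I-2,II-1,II-2,II-3,III-1,III-2,IV-1,IV-2]: 156 consistent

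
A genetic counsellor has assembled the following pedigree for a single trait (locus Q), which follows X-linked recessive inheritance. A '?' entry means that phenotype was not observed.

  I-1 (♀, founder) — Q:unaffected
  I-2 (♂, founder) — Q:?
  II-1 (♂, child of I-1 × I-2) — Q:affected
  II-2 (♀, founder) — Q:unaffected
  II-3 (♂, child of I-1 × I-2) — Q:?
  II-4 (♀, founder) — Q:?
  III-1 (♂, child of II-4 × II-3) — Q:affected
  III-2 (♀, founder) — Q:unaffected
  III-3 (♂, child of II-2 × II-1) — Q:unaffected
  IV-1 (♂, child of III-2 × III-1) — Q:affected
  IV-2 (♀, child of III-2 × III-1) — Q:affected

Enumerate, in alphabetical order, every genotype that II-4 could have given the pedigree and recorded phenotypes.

II-4 ∈ {X^QX^q, X^qX^q}

Q/I-1 un ·: X^QX^q
Q/I-2 ? ·: X^QY|X^qY
Q/II-1 aff I-1×I-2: X^qY
Q/II-2 un ·: X^QX^Q|X^QX^q
Q/II-3 ? I-1×I-2: X^QY|X^qY
Q/II-4 ? ·: X^QX^q|X^qX^q
Q/III-1 aff II-4×II-3: X^qY
Q/III-2 un ·: X^QX^q
Q/III-3 un II-2×II-1: X^QY
Q/IV-1 aff III-2×III-1: X^qY
Q/IV-2 aff III-2×III-1: X^qX^q
⇒ Q over [I-1,I-2,II-1,II-2,II-3,II-4,III-1,III-2,III-3,IV-1,IV-2]: 16 consistent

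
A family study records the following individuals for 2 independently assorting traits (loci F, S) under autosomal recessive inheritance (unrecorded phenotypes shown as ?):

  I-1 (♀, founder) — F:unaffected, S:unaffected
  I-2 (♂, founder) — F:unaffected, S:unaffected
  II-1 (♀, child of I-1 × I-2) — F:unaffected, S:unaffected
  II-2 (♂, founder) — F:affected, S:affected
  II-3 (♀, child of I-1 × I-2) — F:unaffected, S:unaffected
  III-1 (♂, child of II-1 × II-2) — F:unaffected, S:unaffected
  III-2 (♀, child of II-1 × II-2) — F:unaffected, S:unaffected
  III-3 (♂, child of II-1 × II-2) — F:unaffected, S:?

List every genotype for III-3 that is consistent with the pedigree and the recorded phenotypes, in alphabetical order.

III-3 ∈ {Ff Ss, Ff ss}

F/I-1 un ·: FF|Ff
F/I-2 un ·: FF|Ff
F/II-1 un I-1×I-2: FF|Ff
F/II-2 aff ·: ff
F/II-3 un I-1×I-2: FF|Ff
F/III-1 un II-1×II-2: Ff
F/III-2 un II-1×II-2: Ff
F/III-3 un II-1×II-2: Ff
⇒ F over [I-1,I-2,II-1,II-2,II-3,III-1,III-2,III-3]: 13 consistent
S/I-1 un ·: SS|Ss
S/I-2 un ·: SS|Ss
S/II-1 un I-1×I-2: SS|Ss
S/II-2 aff ·: ss
S/II-3 un I-1×I-2: SS|Ss
S/III-1 un II-1×II-2: Ss
S/III-2 un II-1×II-2: Ss
S/III-3 ? II-1×II-2: Ss|ss
⇒ S over [I-1,I-2,II-1,II-2,II-3,III-1,III-2,III-3]: 19 consistent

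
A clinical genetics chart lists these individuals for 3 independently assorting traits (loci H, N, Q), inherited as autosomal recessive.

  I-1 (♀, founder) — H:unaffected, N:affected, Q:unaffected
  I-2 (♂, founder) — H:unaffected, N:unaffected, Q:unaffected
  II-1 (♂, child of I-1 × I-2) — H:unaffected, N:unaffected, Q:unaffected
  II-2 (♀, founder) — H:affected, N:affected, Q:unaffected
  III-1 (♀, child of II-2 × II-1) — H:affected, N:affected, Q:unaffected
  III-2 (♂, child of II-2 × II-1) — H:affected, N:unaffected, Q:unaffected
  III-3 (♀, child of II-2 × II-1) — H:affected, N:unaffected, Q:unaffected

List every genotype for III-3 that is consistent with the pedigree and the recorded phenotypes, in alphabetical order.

H/I-1 un ·: HH|Hh
H/I-2 un ·: HH|Hh
H/II-1 un I-1×I-2: Hh
H/II-2 aff ·: hh
H/III-1 aff II-2×II-1: hh
H/III-2 aff II-2×II-1: hh
H/III-3 aff II-2×II-1: hh
⇒ H over [I-1,I-2,II-1,II-2,III-1,III-2,III-3]: 3 consistent
N/I-1 aff ·: nn
N/I-2 un ·: NN|Nn
N/II-1 un I-1×I-2: Nn
N/II-2 aff ·: nn
N/III-1 aff II-2×II-1: nn
N/III-2 un II-2×II-1: Nn
N/III-3 un II-2×II-1: Nn
⇒ N over [I-1,I-2,II-1,II-2,III-1,III-2,III-3]: 2 consistent
Q/I-1 un ·: QQ|Qq
Q/I-2 un ·: QQ|Qq
Q/II-1 un I-1×I-2: QQ|Qq
Q/II-2 un ·: QQ|Qq
Q/III-1 un II-2×II-1: QQ|Qq
Q/III-2 un II-2×II-1: QQ|Qq
Q/III-3 un II-2×II-1: QQ|Qq
⇒ Q over [I-1,I-2,II-1,II-2,III-1,III-2,III-3]: 84 consistent

III-3 ∈ {hh Nn QQ, hh Nn Qq}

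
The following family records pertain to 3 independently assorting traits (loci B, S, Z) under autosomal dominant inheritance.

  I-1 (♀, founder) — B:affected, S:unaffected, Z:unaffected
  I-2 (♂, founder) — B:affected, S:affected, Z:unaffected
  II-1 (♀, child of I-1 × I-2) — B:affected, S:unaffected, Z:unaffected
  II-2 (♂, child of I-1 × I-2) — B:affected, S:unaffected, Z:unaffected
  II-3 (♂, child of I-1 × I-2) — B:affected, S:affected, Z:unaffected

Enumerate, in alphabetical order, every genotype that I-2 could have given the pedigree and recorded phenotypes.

B/I-1 aff ·: Bb|BB
B/I-2 aff ·: Bb|BB
B/II-1 aff I-1×I-2: Bb|BB
B/II-2 aff I-1×I-2: Bb|BB
B/II-3 aff I-1×I-2: Bb|BB
⇒ B over [I-1,I-2,II-1,II-2,II-3]: 25 consistent
S/I-1 un ·: ss
S/I-2 aff ·: Ss
S/II-1 un I-1×I-2: ss
S/II-2 un I-1×I-2: ss
S/II-3 aff I-1×I-2: Ss
⇒ S over [I-1,I-2,II-1,II-2,II-3]: 1 consistent
Z/I-1 un ·: zz
Z/I-2 un ·: zz
Z/II-1 un I-1×I-2: zz
Z/II-2 un I-1×I-2: zz
Z/II-3 un I-1×I-2: zz
⇒ Z over [I-1,I-2,II-1,II-2,II-3]: 1 consistent

I-2 ∈ {BB Ss zz, Bb Ss zz}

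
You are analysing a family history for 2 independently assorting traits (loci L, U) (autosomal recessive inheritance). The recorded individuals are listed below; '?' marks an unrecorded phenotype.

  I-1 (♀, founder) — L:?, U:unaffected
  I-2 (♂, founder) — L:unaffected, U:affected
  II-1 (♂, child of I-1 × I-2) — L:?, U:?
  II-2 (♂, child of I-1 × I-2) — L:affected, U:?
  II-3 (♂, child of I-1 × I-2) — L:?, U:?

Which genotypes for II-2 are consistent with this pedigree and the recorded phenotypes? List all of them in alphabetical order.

L/I-1 ? ·: Ll|ll
L/I-2 un ·: Ll
L/II-1 ? I-1×I-2: LL|Ll|ll
L/II-2 aff I-1×I-2: ll
L/II-3 ? I-1×I-2: LL|Ll|ll
⇒ L over [I-1,I-2,II-1,II-2,II-3]: 13 consistent
U/I-1 un ·: UU|Uu
U/I-2 aff ·: uu
U/II-1 ? I-1×I-2: Uu|uu
U/II-2 ? I-1×I-2: Uu|uu
U/II-3 ? I-1×I-2: Uu|uu
⇒ U over [I-1,I-2,II-1,II-2,II-3]: 9 consistent

II-2 ∈ {ll Uu, ll uu}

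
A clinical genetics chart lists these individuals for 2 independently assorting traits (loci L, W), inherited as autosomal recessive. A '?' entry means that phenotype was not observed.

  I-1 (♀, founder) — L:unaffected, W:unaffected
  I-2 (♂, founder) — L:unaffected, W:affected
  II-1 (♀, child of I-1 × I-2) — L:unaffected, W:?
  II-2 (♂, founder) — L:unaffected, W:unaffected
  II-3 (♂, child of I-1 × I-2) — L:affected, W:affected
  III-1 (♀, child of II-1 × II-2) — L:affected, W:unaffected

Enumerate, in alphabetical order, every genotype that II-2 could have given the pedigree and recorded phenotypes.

II-2 ∈ {Ll WW, Ll Ww}

L/I-1 un ·: Ll
L/I-2 un ·: Ll
L/II-1 un I-1×I-2: Ll
L/II-2 un ·: Ll
L/II-3 aff I-1×I-2: ll
L/III-1 aff II-1×II-2: ll
⇒ L over [I-1,I-2,II-1,II-2,II-3,III-1]: 1 consistent
W/I-1 un ·: Ww
W/I-2 aff ·: ww
W/II-1 ? I-1×I-2: Ww|ww
W/II-2 un ·: WW|Ww
W/II-3 aff I-1×I-2: ww
W/III-1 un II-1×II-2: WW|Ww
⇒ W over [I-1,I-2,II-1,II-2,II-3,III-1]: 6 consistent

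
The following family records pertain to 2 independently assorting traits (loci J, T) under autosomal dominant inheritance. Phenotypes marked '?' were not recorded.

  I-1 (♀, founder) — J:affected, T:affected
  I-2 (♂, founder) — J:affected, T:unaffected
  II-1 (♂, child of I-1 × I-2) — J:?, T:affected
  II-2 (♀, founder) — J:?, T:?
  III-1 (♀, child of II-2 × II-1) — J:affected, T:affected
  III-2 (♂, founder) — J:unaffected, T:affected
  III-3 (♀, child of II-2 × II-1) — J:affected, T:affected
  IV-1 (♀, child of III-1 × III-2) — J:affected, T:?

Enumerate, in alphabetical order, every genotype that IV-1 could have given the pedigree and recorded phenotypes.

J/I-1 aff ·: Jj|JJ
J/I-2 aff ·: Jj|JJ
J/II-1 ? I-1×I-2: jj|Jj|JJ
J/II-2 ? ·: jj|Jj|JJ
J/III-1 aff II-2×II-1: Jj|JJ
J/III-2 un ·: jj
J/III-3 aff II-2×II-1: Jj|JJ
J/IV-1 aff III-1×III-2: Jj
⇒ J over [I-1,I-2,II-1,II-2,III-1,III-2,III-3,IV-1]: 53 consistent
T/I-1 aff ·: Tt|TT
T/I-2 un ·: tt
T/II-1 aff I-1×I-2: Tt
T/II-2 ? ·: tt|Tt|TT
T/III-1 aff II-2×II-1: Tt|TT
T/III-2 aff ·: Tt|TT
T/III-3 aff II-2×II-1: Tt|TT
T/IV-1 ? III-1×III-2: tt|Tt|TT
⇒ T over [I-1,I-2,II-1,II-2,III-1,III-2,III-3,IV-1]: 74 consistent

IV-1 ∈ {Jj TT, Jj Tt, Jj tt}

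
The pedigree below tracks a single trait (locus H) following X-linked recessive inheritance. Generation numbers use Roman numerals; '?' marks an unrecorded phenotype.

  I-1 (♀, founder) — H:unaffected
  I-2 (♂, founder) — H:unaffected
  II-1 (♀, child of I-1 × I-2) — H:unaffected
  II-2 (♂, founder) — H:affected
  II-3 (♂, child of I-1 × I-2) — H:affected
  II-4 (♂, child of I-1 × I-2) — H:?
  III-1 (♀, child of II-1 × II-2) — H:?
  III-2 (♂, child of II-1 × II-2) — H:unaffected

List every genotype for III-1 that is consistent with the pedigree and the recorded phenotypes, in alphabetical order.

III-1 ∈ {X^HX^h, X^hX^h}

H/I-1 un ·: X^HX^h
H/I-2 un ·: X^HY
H/II-1 un I-1×I-2: X^HX^H|X^HX^h
H/II-2 aff ·: X^hY
H/II-3 aff I-1×I-2: X^hY
H/II-4 ? I-1×I-2: X^HY|X^hY
H/III-1 ? II-1×II-2: X^HX^h|X^hX^h
H/III-2 un II-1×II-2: X^HY
⇒ H over [I-1,I-2,II-1,II-2,II-3,II-4,III-1,III-2]: 6 consistent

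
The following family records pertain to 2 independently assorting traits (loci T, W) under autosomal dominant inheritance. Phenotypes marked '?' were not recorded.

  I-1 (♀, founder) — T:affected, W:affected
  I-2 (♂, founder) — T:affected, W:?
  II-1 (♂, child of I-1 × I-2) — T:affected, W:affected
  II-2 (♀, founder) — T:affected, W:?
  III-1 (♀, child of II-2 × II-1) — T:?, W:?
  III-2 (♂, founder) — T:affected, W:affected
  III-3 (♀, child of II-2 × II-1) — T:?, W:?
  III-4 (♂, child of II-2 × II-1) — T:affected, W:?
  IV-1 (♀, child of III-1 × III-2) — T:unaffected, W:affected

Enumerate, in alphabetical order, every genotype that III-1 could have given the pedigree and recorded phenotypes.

T/I-1 aff ·: Tt|TT
T/I-2 aff ·: Tt|TT
T/II-1 aff I-1×I-2: Tt|TT
T/II-2 aff ·: Tt|TT
T/III-1 ? II-2×II-1: tt|Tt
T/III-2 aff ·: Tt
T/III-3 ? II-2×II-1: tt|Tt|TT
T/III-4 aff II-2×II-1: Tt|TT
T/IV-1 un III-1×III-2: tt
⇒ T over [I-1,I-2,II-1,II-2,III-1,III-2,III-3,III-4,IV-1]: 64 consistent
W/I-1 aff ·: Ww|WW
W/I-2 ? ·: ww|Ww|WW
W/II-1 aff I-1×I-2: Ww|WW
W/II-2 ? ·: ww|Ww|WW
W/III-1 ? II-2×II-1: ww|Ww|WW
W/III-2 aff ·: Ww|WW
W/III-3 ? II-2×II-1: ww|Ww|WW
W/III-4 ? II-2×II-1: ww|Ww|WW
W/IV-1 aff III-1×III-2: Ww|WW
⇒ W over [I-1,I-2,II-1,II-2,III-1,III-2,III-3,III-4,IV-1]: 805 consistent

III-1 ∈ {Tt WW, Tt Ww, Tt ww, tt WW, tt Ww, tt ww}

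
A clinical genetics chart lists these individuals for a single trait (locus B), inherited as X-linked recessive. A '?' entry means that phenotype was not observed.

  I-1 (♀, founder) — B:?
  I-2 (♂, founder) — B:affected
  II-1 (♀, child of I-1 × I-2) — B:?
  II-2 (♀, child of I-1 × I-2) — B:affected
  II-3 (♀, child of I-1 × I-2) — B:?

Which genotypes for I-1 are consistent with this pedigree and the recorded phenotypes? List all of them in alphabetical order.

B/I-1 ? ·: X^BX^b|X^bX^b
B/I-2 aff ·: X^bY
B/II-1 ? I-1×I-2: X^BX^b|X^bX^b
B/II-2 aff I-1×I-2: X^bX^b
B/II-3 ? I-1×I-2: X^BX^b|X^bX^b
⇒ B over [I-1,I-2,II-1,II-2,II-3]: 5 consistent

I-1 ∈ {X^BX^b, X^bX^b}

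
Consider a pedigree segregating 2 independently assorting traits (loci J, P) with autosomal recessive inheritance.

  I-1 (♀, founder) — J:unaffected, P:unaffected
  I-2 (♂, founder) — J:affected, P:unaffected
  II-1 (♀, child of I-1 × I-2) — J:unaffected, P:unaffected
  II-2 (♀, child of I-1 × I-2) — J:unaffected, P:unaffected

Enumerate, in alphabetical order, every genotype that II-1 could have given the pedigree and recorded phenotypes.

J/I-1 un ·: JJ|Jj
J/I-2 aff ·: jj
J/II-1 un I-1×I-2: Jj
J/II-2 un I-1×I-2: Jj
⇒ J over [I-1,I-2,II-1,II-2]: 2 consistent
P/I-1 un ·: PP|Pp
P/I-2 un ·: PP|Pp
P/II-1 un I-1×I-2: PP|Pp
P/II-2 un I-1×I-2: PP|Pp
⇒ P over [I-1,I-2,II-1,II-2]: 13 consistent

II-1 ∈ {Jj PP, Jj Pp}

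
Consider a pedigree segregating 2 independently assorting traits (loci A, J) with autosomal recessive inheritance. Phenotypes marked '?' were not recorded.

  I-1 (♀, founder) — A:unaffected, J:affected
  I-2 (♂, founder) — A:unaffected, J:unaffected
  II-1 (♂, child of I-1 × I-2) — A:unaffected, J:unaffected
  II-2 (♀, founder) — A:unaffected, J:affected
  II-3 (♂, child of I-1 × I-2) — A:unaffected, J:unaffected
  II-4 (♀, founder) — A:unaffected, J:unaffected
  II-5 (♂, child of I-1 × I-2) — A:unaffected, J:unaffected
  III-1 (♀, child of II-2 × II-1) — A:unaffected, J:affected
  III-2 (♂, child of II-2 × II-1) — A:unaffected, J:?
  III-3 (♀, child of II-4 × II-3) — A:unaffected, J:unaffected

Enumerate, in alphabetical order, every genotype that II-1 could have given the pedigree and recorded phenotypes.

II-1 ∈ {AA Jj, Aa Jj}

A/I-1 un ·: AA|Aa
A/I-2 un ·: AA|Aa
A/II-1 un I-1×I-2: AA|Aa
A/II-2 un ·: AA|Aa
A/II-3 un I-1×I-2: AA|Aa
A/II-4 un ·: AA|Aa
A/II-5 un I-1×I-2: AA|Aa
A/III-1 un II-2×II-1: AA|Aa
A/III-2 un II-2×II-1: AA|Aa
A/III-3 un II-4×II-3: AA|Aa
⇒ A over [I-1,I-2,II-1,II-2,II-3,II-4,II-5,III-1,III-2,III-3]: 561 consistent
J/I-1 aff ·: jj
J/I-2 un ·: JJ|Jj
J/II-1 un I-1×I-2: Jj
J/II-2 aff ·: jj
J/II-3 un I-1×I-2: Jj
J/II-4 un ·: JJ|Jj
J/II-5 un I-1×I-2: Jj
J/III-1 aff II-2×II-1: jj
J/III-2 ? II-2×II-1: Jj|jj
J/III-3 un II-4×II-3: JJ|Jj
⇒ J over [I-1,I-2,II-1,II-2,II-3,II-4,II-5,III-1,III-2,III-3]: 16 consistent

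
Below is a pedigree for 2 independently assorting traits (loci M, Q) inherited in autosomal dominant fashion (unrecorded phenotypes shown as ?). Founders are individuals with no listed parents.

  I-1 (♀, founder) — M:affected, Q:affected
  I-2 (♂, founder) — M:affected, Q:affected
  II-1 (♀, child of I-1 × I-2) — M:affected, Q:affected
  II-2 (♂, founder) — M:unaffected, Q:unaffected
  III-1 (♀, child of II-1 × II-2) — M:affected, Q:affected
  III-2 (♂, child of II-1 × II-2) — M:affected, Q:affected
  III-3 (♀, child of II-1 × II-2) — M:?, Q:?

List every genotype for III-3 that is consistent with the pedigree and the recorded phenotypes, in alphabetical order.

III-3 ∈ {Mm Qq, Mm qq, mm Qq, mm qq}

M/I-1 aff ·: Mm|MM
M/I-2 aff ·: Mm|MM
M/II-1 aff I-1×I-2: Mm|MM
M/II-2 un ·: mm
M/III-1 aff II-1×II-2: Mm
M/III-2 aff II-1×II-2: Mm
M/III-3 ? II-1×II-2: mm|Mm
⇒ M over [I-1,I-2,II-1,II-2,III-1,III-2,III-3]: 10 consistent
Q/I-1 aff ·: Qq|QQ
Q/I-2 aff ·: Qq|QQ
Q/II-1 aff I-1×I-2: Qq|QQ
Q/II-2 un ·: qq
Q/III-1 aff II-1×II-2: Qq
Q/III-2 aff II-1×II-2: Qq
Q/III-3 ? II-1×II-2: qq|Qq
⇒ Q over [I-1,I-2,II-1,II-2,III-1,III-2,III-3]: 10 consistent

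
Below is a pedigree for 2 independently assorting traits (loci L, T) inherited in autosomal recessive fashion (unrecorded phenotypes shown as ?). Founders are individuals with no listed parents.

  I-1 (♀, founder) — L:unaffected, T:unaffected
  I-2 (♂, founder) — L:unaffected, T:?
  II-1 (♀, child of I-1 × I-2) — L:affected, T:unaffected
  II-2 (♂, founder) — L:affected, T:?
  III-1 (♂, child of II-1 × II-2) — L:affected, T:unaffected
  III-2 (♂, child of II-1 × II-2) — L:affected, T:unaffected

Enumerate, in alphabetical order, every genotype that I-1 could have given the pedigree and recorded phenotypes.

I-1 ∈ {Ll TT, Ll Tt}

L/I-1 un ·: Ll
L/I-2 un ·: Ll
L/II-1 aff I-1×I-2: ll
L/II-2 aff ·: ll
L/III-1 aff II-1×II-2: ll
L/III-2 aff II-1×II-2: ll
⇒ L over [I-1,I-2,II-1,II-2,III-1,III-2]: 1 consistent
T/I-1 un ·: TT|Tt
T/I-2 ? ·: TT|Tt|tt
T/II-1 un I-1×I-2: TT|Tt
T/II-2 ? ·: TT|Tt|tt
T/III-1 un II-1×II-2: TT|Tt
T/III-2 un II-1×II-2: TT|Tt
⇒ T over [I-1,I-2,II-1,II-2,III-1,III-2]: 69 consistent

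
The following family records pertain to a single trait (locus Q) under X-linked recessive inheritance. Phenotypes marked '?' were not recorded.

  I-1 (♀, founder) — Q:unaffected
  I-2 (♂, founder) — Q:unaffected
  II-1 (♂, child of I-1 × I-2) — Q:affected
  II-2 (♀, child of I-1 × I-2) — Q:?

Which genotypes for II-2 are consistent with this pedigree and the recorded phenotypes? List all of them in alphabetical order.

Q/I-1 un ·: X^QX^q
Q/I-2 un ·: X^QY
Q/II-1 aff I-1×I-2: X^qY
Q/II-2 ? I-1×I-2: X^QX^Q|X^QX^q
⇒ Q over [I-1,I-2,II-1,II-2]: 2 consistent

II-2 ∈ {X^QX^Q, X^QX^q}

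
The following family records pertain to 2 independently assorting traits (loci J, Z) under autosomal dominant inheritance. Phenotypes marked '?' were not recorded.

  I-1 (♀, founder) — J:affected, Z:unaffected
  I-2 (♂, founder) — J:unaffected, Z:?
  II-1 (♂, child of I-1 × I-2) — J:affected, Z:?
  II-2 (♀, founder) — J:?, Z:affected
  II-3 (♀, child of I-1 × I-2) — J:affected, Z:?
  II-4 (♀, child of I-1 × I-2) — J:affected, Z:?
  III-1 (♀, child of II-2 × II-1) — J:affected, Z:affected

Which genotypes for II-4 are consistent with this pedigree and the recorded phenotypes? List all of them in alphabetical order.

J/I-1 aff ·: Jj|JJ
J/I-2 un ·: jj
J/II-1 aff I-1×I-2: Jj
J/II-2 ? ·: jj|Jj|JJ
J/II-3 aff I-1×I-2: Jj
J/II-4 aff I-1×I-2: Jj
J/III-1 aff II-2×II-1: Jj|JJ
⇒ J over [I-1,I-2,II-1,II-2,II-3,II-4,III-1]: 10 consistent
Z/I-1 un ·: zz
Z/I-2 ? ·: zz|Zz|ZZ
Z/II-1 ? I-1×I-2: zz|Zz
Z/II-2 aff ·: Zz|ZZ
Z/II-3 ? I-1×I-2: zz|Zz
Z/II-4 ? I-1×I-2: zz|Zz
Z/III-1 aff II-2×II-1: Zz|ZZ
⇒ Z over [I-1,I-2,II-1,II-2,II-3,II-4,III-1]: 30 consistent

II-4 ∈ {Jj Zz, Jj zz}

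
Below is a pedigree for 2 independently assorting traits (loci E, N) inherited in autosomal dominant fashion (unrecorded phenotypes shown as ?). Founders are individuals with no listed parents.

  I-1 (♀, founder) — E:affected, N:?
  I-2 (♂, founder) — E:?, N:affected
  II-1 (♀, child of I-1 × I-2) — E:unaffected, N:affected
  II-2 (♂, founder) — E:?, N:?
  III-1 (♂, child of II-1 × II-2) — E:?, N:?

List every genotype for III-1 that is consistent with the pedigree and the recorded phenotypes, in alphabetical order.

E/I-1 aff ·: Ee
E/I-2 ? ·: ee|Ee
E/II-1 un I-1×I-2: ee
E/II-2 ? ·: ee|Ee|EE
E/III-1 ? II-1×II-2: ee|Ee
⇒ E over [I-1,I-2,II-1,II-2,III-1]: 8 consistent
N/I-1 ? ·: nn|Nn|NN
N/I-2 aff ·: Nn|NN
N/II-1 aff I-1×I-2: Nn|NN
N/II-2 ? ·: nn|Nn|NN
N/III-1 ? II-1×II-2: nn|Nn|NN
⇒ N over [I-1,I-2,II-1,II-2,III-1]: 51 consistent

III-1 ∈ {Ee NN, Ee Nn, Ee nn, ee NN, ee Nn, ee nn}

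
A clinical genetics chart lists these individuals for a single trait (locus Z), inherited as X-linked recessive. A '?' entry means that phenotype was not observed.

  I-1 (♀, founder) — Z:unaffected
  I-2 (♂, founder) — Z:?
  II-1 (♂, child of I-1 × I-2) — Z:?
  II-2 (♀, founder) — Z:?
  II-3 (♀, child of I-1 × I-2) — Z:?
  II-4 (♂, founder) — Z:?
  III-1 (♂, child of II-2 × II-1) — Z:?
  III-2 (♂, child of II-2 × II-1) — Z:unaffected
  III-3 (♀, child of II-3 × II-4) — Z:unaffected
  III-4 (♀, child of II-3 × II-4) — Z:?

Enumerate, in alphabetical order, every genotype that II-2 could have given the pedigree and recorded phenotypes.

II-2 ∈ {X^ZX^Z, X^ZX^z}

Z/I-1 un ·: X^ZX^Z|X^ZX^z
Z/I-2 ? ·: X^ZY|X^zY
Z/II-1 ? I-1×I-2: X^ZY|X^zY
Z/II-2 ? ·: X^ZX^Z|X^ZX^z
Z/II-3 ? I-1×I-2: X^ZX^Z|X^ZX^z|X^zX^z
Z/II-4 ? ·: X^ZY|X^zY
Z/III-1 ? II-2×II-1: X^ZY|X^zY
Z/III-2 un II-2×II-1: X^ZY
Z/III-3 un II-3×II-4: X^ZX^Z|X^ZX^z
Z/III-4 ? II-3×II-4: X^ZX^Z|X^ZX^z|X^zX^z
⇒ Z over [I-1,I-2,II-1,II-2,II-3,II-4,III-1,III-2,III-3,III-4]: 114 consistent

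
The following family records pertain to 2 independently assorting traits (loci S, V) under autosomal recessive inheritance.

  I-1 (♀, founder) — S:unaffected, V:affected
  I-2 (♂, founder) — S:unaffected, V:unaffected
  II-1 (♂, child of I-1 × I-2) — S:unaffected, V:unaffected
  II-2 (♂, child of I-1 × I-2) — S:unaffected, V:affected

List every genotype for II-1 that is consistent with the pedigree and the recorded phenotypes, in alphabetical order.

II-1 ∈ {SS Vv, Ss Vv}

S/I-1 un ·: SS|Ss
S/I-2 un ·: SS|Ss
S/II-1 un I-1×I-2: SS|Ss
S/II-2 un I-1×I-2: SS|Ss
⇒ S over [I-1,I-2,II-1,II-2]: 13 consistent
V/I-1 aff ·: vv
V/I-2 un ·: Vv
V/II-1 un I-1×I-2: Vv
V/II-2 aff I-1×I-2: vv
⇒ V over [I-1,I-2,II-1,II-2]: 1 consistent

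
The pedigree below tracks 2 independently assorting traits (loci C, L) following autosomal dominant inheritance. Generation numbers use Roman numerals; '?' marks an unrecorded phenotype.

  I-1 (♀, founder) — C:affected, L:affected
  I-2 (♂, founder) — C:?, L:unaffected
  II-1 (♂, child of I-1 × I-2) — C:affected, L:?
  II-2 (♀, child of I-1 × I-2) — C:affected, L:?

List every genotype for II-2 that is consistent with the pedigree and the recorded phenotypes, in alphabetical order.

C/I-1 aff ·: Cc|CC
C/I-2 ? ·: cc|Cc|CC
C/II-1 aff I-1×I-2: Cc|CC
C/II-2 aff I-1×I-2: Cc|CC
⇒ C over [I-1,I-2,II-1,II-2]: 15 consistent
L/I-1 aff ·: Ll|LL
L/I-2 un ·: ll
L/II-1 ? I-1×I-2: ll|Ll
L/II-2 ? I-1×I-2: ll|Ll
⇒ L over [I-1,I-2,II-1,II-2]: 5 consistent

II-2 ∈ {CC Ll, CC ll, Cc Ll, Cc ll}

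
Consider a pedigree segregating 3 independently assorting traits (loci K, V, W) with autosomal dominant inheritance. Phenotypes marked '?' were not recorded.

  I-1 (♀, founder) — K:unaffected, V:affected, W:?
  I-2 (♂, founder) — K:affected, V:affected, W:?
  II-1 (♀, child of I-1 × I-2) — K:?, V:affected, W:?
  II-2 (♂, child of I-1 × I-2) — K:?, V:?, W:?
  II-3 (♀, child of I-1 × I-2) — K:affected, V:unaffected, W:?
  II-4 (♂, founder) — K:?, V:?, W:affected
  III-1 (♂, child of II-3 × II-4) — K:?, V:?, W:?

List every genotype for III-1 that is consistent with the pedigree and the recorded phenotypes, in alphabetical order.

K/I-1 un ·: kk
K/I-2 aff ·: Kk|KK
K/II-1 ? I-1×I-2: kk|Kk
K/II-2 ? I-1×I-2: kk|Kk
K/II-3 aff I-1×I-2: Kk
K/II-4 ? ·: kk|Kk|KK
K/III-1 ? II-3×II-4: kk|Kk|KK
⇒ K over [I-1,I-2,II-1,II-2,II-3,II-4,III-1]: 35 consistent
V/I-1 aff ·: Vv
V/I-2 aff ·: Vv
V/II-1 aff I-1×I-2: Vv|VV
V/II-2 ? I-1×I-2: vv|Vv|VV
V/II-3 un I-1×I-2: vv
V/II-4 ? ·: vv|Vv|VV
V/III-1 ? II-3×II-4: vv|Vv
⇒ V over [I-1,I-2,II-1,II-2,II-3,II-4,III-1]: 24 consistent
W/I-1 ? ·: ww|Ww|WW
W/I-2 ? ·: ww|Ww|WW
W/II-1 ? I-1×I-2: ww|Ww|WW
W/II-2 ? I-1×I-2: ww|Ww|WW
W/II-3 ? I-1×I-2: ww|Ww|WW
W/II-4 aff ·: Ww|WW
W/III-1 ? II-3×II-4: ww|Ww|WW
⇒ W over [I-1,I-2,II-1,II-2,II-3,II-4,III-1]: 243 consistent

III-1 ∈ {KK Vv WW, KK Vv Ww, KK Vv ww, KK vv WW, KK vv Ww, KK vv ww, Kk Vv WW, Kk Vv Ww, Kk Vv ww, Kk vv WW, Kk vv Ww, Kk vv ww, kk Vv WW, kk Vv Ww, kk Vv ww, kk vv WW, kk vv Ww, kk vv ww}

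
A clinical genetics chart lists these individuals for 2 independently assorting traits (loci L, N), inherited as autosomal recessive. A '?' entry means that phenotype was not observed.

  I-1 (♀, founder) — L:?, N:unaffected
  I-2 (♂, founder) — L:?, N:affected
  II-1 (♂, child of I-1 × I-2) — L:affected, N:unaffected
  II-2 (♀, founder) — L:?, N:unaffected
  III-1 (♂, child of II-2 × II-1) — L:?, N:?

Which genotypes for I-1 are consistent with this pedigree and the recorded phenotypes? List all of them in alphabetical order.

L/I-1 ? ·: Ll|ll
L/I-2 ? ·: Ll|ll
L/II-1 aff I-1×I-2: ll
L/II-2 ? ·: LL|Ll|ll
L/III-1 ? II-2×II-1: Ll|ll
⇒ L over [I-1,I-2,II-1,II-2,III-1]: 16 consistent
N/I-1 un ·: NN|Nn
N/I-2 aff ·: nn
N/II-1 un I-1×I-2: Nn
N/II-2 un ·: NN|Nn
N/III-1 ? II-2×II-1: NN|Nn|nn
⇒ N over [I-1,I-2,II-1,II-2,III-1]: 10 consistent

I-1 ∈ {Ll NN, Ll Nn, ll NN, ll Nn}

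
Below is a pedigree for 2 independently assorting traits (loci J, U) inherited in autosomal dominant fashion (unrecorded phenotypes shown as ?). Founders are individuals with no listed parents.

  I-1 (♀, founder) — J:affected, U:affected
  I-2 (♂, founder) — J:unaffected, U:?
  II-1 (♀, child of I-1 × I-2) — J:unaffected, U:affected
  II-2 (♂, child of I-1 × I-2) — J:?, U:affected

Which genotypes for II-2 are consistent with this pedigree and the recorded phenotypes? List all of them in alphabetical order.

J/I-1 aff ·: Jj
J/I-2 un ·: jj
J/II-1 un I-1×I-2: jj
J/II-2 ? I-1×I-2: jj|Jj
⇒ J over [I-1,I-2,II-1,II-2]: 2 consistent
U/I-1 aff ·: Uu|UU
U/I-2 ? ·: uu|Uu|UU
U/II-1 aff I-1×I-2: Uu|UU
U/II-2 aff I-1×I-2: Uu|UU
⇒ U over [I-1,I-2,II-1,II-2]: 15 consistent

II-2 ∈ {Jj UU, Jj Uu, jj UU, jj Uu}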